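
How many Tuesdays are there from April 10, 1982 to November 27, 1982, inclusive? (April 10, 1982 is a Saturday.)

April 10, 1982 is a Saturday; the first Tuesday on or after it is April 13, 1982 (3 days later).
From April 13, 1982 to November 27, 1982: 17 + 31 + 30 + 31 + 31 + 30 + 31 + 27 = 228 days (rest of April, May, June, July, August, September, October, November).
228 ÷ 7 = 32 full weeks with remainder 4, so 32 more Tuesdays after the first → 33.

33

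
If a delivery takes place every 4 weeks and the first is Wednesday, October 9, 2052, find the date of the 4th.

January 1, 2053

The 4th occurrence is 3 intervals after the first: 3 × 28 = 84 days after October 9, 2052.
October has 31 days — 22 days to the end of October leaves 62.
November has 30 days (32 left).
December has 31 days (1 left).
1 day into January → January 1, 2053.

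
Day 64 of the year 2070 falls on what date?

March 5, 2070

January has 31 days (64 − 31 = 33 remain).
February has 28 days (33 − 28 = 5 remain).
5 into March → March 5.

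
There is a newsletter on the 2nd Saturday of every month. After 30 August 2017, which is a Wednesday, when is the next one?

9 September 2017

August 2017 starts on a Tuesday; its first Saturday is the 5th, so the 2nd Saturday is the 12th — 12 August 2017.
That is not after 30 August 2017, so look at September 2017.
September 2017 starts on a Friday; its first Saturday is the 2nd, so the 2nd Saturday is the 9th — 9 September 2017.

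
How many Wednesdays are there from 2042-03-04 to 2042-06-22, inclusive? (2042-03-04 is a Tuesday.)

16

2042-03-04 is a Tuesday; the first Wednesday on or after it is 2042-03-05 (1 day later).
From 2042-03-05 to 2042-06-22: 26 + 30 + 31 + 22 = 109 days (rest of March, April, May, June).
109 ÷ 7 = 15 full weeks with remainder 4, so 15 more Wednesdays after the first → 16.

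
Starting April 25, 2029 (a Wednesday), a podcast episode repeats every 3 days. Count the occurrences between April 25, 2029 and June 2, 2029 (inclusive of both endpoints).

Occurrences land 3·i days after April 25, 2029 for i = 0, 1, 2, …
The window opens on the start date, so the first occurrence inside is #1 on April 25, 2029.
June 2, 2029 is 38 days after the start; 38 ÷ 3 = 12 remainder 2. Last occurrence in the window: #13 on May 31, 2029.
Occurrences #1 through #13: 13 in total.

13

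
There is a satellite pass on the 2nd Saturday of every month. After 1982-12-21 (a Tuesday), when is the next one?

1983-01-08

December 1982 starts on a Wednesday; its first Saturday is the 4th, so the 2nd Saturday is the 11th — 1982-12-11.
That is not after 1982-12-21, so look at January 1983.
January 1983 starts on a Saturday; its first Saturday is the 1st, so the 2nd Saturday is the 8th — 1983-01-08.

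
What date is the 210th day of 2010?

January has 31 days (210 − 31 = 179 remain).
February has 28 days (179 − 28 = 151 remain).
March has 31 days (151 − 31 = 120 remain).
April has 30 days (120 − 30 = 90 remain).
May has 31 days (90 − 31 = 59 remain).
June has 30 days (59 − 30 = 29 remain).
29 into July → July 29.

2010-07-29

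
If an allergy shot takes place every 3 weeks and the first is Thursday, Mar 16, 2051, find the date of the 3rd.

Apr 27, 2051

The 3rd occurrence is 2 intervals after the first: 2 × 21 = 42 days after Mar 16, 2051.
Mar has 31 days — 15 days to the end of Mar leaves 27.
27 days into Apr → Apr 27, 2051.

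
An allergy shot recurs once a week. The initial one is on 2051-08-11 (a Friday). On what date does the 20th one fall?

The 20th occurrence is 19 intervals after the first: 19 × 7 = 133 days after 2051-08-11.
August has 31 days — 20 days to the end of August leaves 113.
September has 30 days (83 left).
October has 31 days (52 left).
November has 30 days (22 left).
22 days into December → 2051-12-22.

2051-12-22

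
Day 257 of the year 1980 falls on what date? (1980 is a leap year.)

January has 31 days (257 − 31 = 226 remain).
February has 29 days (226 − 29 = 197 remain).
March has 31 days (197 − 31 = 166 remain).
April has 30 days (166 − 30 = 136 remain).
May has 31 days (136 − 31 = 105 remain).
June has 30 days (105 − 30 = 75 remain).
July has 31 days (75 − 31 = 44 remain).
August has 31 days (44 − 31 = 13 remain).
13 into September → September 13.

13 September 1980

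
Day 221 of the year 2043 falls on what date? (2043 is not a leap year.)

January has 31 days (221 − 31 = 190 remain).
February has 28 days (190 − 28 = 162 remain).
March has 31 days (162 − 31 = 131 remain).
April has 30 days (131 − 30 = 101 remain).
May has 31 days (101 − 31 = 70 remain).
June has 30 days (70 − 30 = 40 remain).
July has 31 days (40 − 31 = 9 remain).
9 into August → August 9.

August 9, 2043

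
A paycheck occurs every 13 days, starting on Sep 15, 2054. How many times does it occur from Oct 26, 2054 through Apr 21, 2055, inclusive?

13

Occurrences land 13·i days after Sep 15, 2054 for i = 0, 1, 2, …
Oct 26, 2054 is 41 days after the start; 41 ÷ 13 = 3 remainder 2; since the remainder is 2, round up to i = 4. First occurrence in the window: #5 on Nov 6, 2054 (4×13 = 52 days in).
Apr 21, 2055 is 218 days after the start; 218 ÷ 13 = 16 remainder 10. Last occurrence in the window: #17 on Apr 11, 2055.
Occurrences #5 through #17: 13 in total.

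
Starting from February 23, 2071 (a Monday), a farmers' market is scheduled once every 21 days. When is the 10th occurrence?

August 31, 2071

The 10th occurrence is 9 intervals after the first: 9 × 21 = 189 days after February 23, 2071.
February has 28 days — 5 days to the end of February leaves 184.
March has 31 days (153 left).
April has 30 days (123 left).
May has 31 days (92 left).
June has 30 days (62 left).
July has 31 days (31 left).
31 days into August → August 31, 2071.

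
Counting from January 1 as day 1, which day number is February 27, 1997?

Days in months before February: 31 = 31.
Plus 27 days into February → day 58.

58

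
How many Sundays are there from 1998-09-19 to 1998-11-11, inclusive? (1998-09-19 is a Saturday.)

1998-09-19 is a Saturday; the first Sunday on or after it is 1998-09-20 (1 day later).
From 1998-09-20 to 1998-11-11: 10 + 31 + 11 = 52 days (rest of September, October, November).
52 ÷ 7 = 7 full weeks with remainder 3, so 7 more Sundays after the first → 8.

8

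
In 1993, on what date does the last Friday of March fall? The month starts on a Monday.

March 1993 begins on a Monday, so the first Friday is March 5 (4 days later).
March 1993 has 31 days. Adding weeks: 5, 12, 19, 26 — the last one ≤ 31 is the 26th.

26 March 1993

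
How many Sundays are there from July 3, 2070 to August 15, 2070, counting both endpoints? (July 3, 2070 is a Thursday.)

6

July 3, 2070 is a Thursday; the first Sunday on or after it is July 6, 2070 (3 days later).
From July 6, 2070 to August 15, 2070: 25 + 15 = 40 days (rest of July, August).
40 ÷ 7 = 5 full weeks with remainder 5, so 5 more Sundays after the first → 6.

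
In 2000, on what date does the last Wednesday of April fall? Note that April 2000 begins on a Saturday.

April 2000 begins on a Saturday, so the first Wednesday is April 5 (4 days later).
April 2000 has 30 days. Adding weeks: 5, 12, 19, 26 — the last one ≤ 30 is the 26th.

April 26, 2000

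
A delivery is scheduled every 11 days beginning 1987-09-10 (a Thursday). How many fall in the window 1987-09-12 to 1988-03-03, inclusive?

Occurrences land 11·i days after 1987-09-10 for i = 0, 1, 2, …
1987-09-12 is 2 days after the start; 2 ÷ 11 = 0 remainder 2; since the remainder is 2, round up to i = 1. First occurrence in the window: #2 on 1987-09-21 (1×11 = 11 days in).
1988-03-03 is 175 days after the start; 175 ÷ 11 = 15 remainder 10. Last occurrence in the window: #16 on 1988-02-22.
Occurrences #2 through #16: 15 in total.

15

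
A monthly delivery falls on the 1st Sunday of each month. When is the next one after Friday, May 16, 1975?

June 1, 1975

May 1975 starts on a Thursday, so its 1st Sunday is May 4, 1975 (3 days in).
That is not after May 16, 1975, so look at June 1975.
June 1975 starts on a Sunday, so its 1st Sunday is June 1, 1975.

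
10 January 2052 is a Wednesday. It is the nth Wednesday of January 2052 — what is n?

Day 10 falls in week ⌈10/7⌉ of the month.
Days 1–7 hold the 1st Wednesday, 8–14 the 2nd, 15–21 the 3rd, 22–28 the 4th, 29–31 the 5th.
10 is in the range for the 2nd.

2nd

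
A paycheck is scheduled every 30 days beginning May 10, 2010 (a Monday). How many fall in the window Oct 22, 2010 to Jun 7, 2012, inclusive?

Occurrences land 30·i days after May 10, 2010 for i = 0, 1, 2, …
Oct 22, 2010 is 165 days after the start; 165 ÷ 30 = 5 remainder 15; since the remainder is 15, round up to i = 6. First occurrence in the window: #7 on Nov 6, 2010 (6×30 = 180 days in).
Jun 7, 2012 is 759 days after the start; 759 ÷ 30 = 25 remainder 9. Last occurrence in the window: #26 on May 29, 2012.
Occurrences #7 through #26: 20 in total.

20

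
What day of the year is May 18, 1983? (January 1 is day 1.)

138

Days in months before May: 31 + 28 + 31 + 30 = 120.
Plus 18 days into May → day 138.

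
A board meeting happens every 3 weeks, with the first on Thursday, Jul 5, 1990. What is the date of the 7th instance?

Nov 8, 1990

The 7th occurrence is 6 intervals after the first: 6 × 21 = 126 days after Jul 5, 1990.
Jul has 31 days — 26 days to the end of Jul leaves 100.
Aug has 31 days (69 left).
Sep has 30 days (39 left).
Oct has 31 days (8 left).
8 days into Nov → Nov 8, 1990.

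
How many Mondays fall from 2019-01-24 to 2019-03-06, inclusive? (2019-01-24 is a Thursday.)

2019-01-24 is a Thursday; the first Monday on or after it is 2019-01-28 (4 days later).
From 2019-01-28 to 2019-03-06: 3 + 28 + 6 = 37 days (rest of January, February, March).
37 ÷ 7 = 5 full weeks with remainder 2, so 5 more Mondays after the first → 6.

6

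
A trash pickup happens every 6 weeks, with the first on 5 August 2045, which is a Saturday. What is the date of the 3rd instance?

28 October 2045

The 3rd occurrence is 2 intervals after the first: 2 × 42 = 84 days after 5 August 2045.
August has 31 days — 26 days to the end of August leaves 58.
September has 30 days (28 left).
28 days into October → 28 October 2045.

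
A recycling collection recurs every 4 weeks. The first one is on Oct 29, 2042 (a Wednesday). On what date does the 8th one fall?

The 8th occurrence is 7 intervals after the first: 7 × 28 = 196 days after Oct 29, 2042.
Oct has 31 days — 2 days to the end of Oct leaves 194.
Nov has 30 days (164 left).
Dec has 31 days (133 left).
Jan has 31 days (102 left).
Feb has 28 days (74 left).
Mar has 31 days (43 left).
Apr has 30 days (13 left).
13 days into May → May 13, 2043.

May 13, 2043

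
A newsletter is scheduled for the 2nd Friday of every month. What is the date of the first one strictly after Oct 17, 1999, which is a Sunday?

Oct 1999 starts on a Friday; its first Friday is the 1st, so the 2nd Friday is the 8th — Oct 8, 1999.
That is not after Oct 17, 1999, so look at Nov 1999.
Nov 1999 starts on a Monday; its first Friday is the 5th, so the 2nd Friday is the 12th — Nov 12, 1999.

Nov 12, 1999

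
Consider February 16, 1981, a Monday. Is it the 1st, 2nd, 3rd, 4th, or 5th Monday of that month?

3rd

Day 16 falls in week ⌈16/7⌉ of the month.
Days 1–7 hold the 1st Monday, 8–14 the 2nd, 15–21 the 3rd, 22–28 the 4th, 29–31 the 5th.
16 is in the range for the 3rd.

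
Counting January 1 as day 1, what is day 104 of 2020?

January has 31 days (104 − 31 = 73 remain).
February has 29 days (73 − 29 = 44 remain).
March has 31 days (44 − 31 = 13 remain).
13 into April → April 13.

2020-04-13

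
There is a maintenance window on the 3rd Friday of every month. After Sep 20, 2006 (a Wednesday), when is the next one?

Sep 2006 starts on a Friday; its first Friday is the 1st, so the 3rd Friday is the 15th — Sep 15, 2006.
That is not after Sep 20, 2006, so look at Oct 2006.
Oct 2006 starts on a Sunday; its first Friday is the 6th, so the 3rd Friday is the 20th — Oct 20, 2006.

Oct 20, 2006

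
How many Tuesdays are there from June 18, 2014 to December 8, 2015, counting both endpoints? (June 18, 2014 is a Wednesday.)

June 18, 2014 is a Wednesday; the first Tuesday on or after it is June 24, 2014 (6 days later).
From June 24, 2014 to December 8, 2015: 190 + 342 = 532 days (rest of 2014, to December 8, 2015 in 2015).
532 ÷ 7 = 76 full weeks with remainder 0, so 76 more Tuesdays after the first → 77.

77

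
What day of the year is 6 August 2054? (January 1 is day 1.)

Days in months before August: 31 + 28 + 31 + 30 + 31 + 30 + 31 = 212.
Plus 6 days into August → day 218.

218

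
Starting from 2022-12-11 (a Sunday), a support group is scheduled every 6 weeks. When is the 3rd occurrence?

The 3rd occurrence is 2 intervals after the first: 2 × 42 = 84 days after 2022-12-11.
December has 31 days — 20 days to the end of December leaves 64.
January has 31 days (33 left).
February has 28 days (5 left).
5 days into March → 2023-03-05.

2023-03-05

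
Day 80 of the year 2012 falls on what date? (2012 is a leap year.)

20 March 2012

January has 31 days (80 − 31 = 49 remain).
February has 29 days (49 − 29 = 20 remain).
20 into March → March 20.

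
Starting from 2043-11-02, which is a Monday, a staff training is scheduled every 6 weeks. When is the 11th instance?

2044-12-26

The 11th occurrence is 10 intervals after the first: 10 × 42 = 420 days after 2043-11-02.
November has 30 days — 28 days to the end of November leaves 392.
December has 31 days (361 left).
January has 31 days (330 left).
February has 29 days (301 left).
March has 31 days (270 left).
April has 30 days (240 left).
May has 31 days (209 left).
June has 30 days (179 left).
July has 31 days (148 left).
August has 31 days (117 left).
September has 30 days (87 left).
October has 31 days (56 left).
November has 30 days (26 left).
26 days into December → 2044-12-26.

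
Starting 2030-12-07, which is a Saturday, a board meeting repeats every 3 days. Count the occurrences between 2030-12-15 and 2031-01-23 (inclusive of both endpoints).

Occurrences land 3·i days after 2030-12-07 for i = 0, 1, 2, …
2030-12-15 is 8 days after the start; 8 ÷ 3 = 2 remainder 2; since the remainder is 2, round up to i = 3. First occurrence in the window: #4 on 2030-12-16 (3×3 = 9 days in).
2031-01-23 is 47 days after the start; 47 ÷ 3 = 15 remainder 2. Last occurrence in the window: #16 on 2031-01-21.
Occurrences #4 through #16: 13 in total.

13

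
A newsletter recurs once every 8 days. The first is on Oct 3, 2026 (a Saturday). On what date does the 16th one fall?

The 16th occurrence is 15 intervals after the first: 15 × 8 = 120 days after Oct 3, 2026.
Oct has 31 days — 28 days to the end of Oct leaves 92.
Nov has 30 days (62 left).
Dec has 31 days (31 left).
31 days into Jan → Jan 31, 2027.

Jan 31, 2027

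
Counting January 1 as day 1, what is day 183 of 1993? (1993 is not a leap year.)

January has 31 days (183 − 31 = 152 remain).
February has 28 days (152 − 28 = 124 remain).
March has 31 days (124 − 31 = 93 remain).
April has 30 days (93 − 30 = 63 remain).
May has 31 days (63 − 31 = 32 remain).
June has 30 days (32 − 30 = 2 remain).
2 into July → July 2.

July 2, 1993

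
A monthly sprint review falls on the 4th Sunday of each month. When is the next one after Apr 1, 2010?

Apr 25, 2010

Apr 2010 starts on a Thursday; its first Sunday is the 4th, so the 4th Sunday is the 25th — Apr 25, 2010.
Apr 25, 2010 is after Apr 1, 2010, so that is the next one.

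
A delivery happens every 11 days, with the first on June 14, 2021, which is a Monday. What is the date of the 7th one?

August 19, 2021

The 7th occurrence is 6 intervals after the first: 6 × 11 = 66 days after June 14, 2021.
June has 30 days — 16 days to the end of June leaves 50.
July has 31 days (19 left).
19 days into August → August 19, 2021.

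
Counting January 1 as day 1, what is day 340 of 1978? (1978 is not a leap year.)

6 December 1978

January has 31 days (340 − 31 = 309 remain).
February has 28 days (309 − 28 = 281 remain).
March has 31 days (281 − 31 = 250 remain).
April has 30 days (250 − 30 = 220 remain).
May has 31 days (220 − 31 = 189 remain).
June has 30 days (189 − 30 = 159 remain).
July has 31 days (159 − 31 = 128 remain).
August has 31 days (128 − 31 = 97 remain).
September has 30 days (97 − 30 = 67 remain).
October has 31 days (67 − 31 = 36 remain).
November has 30 days (36 − 30 = 6 remain).
6 into December → December 6.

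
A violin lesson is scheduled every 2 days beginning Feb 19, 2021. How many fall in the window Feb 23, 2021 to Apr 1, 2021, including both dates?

Occurrences land 2·i days after Feb 19, 2021 for i = 0, 1, 2, …
Feb 23, 2021 is 4 days after the start; 4 ÷ 2 = 2 remainder 0. First occurrence in the window: #3 on Feb 23, 2021 (2×2 = 4 days in).
Apr 1, 2021 is 41 days after the start; 41 ÷ 2 = 20 remainder 1. Last occurrence in the window: #21 on Mar 31, 2021.
Occurrences #3 through #21: 19 in total.

19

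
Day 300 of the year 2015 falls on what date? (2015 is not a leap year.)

27 October 2015

January has 31 days (300 − 31 = 269 remain).
February has 28 days (269 − 28 = 241 remain).
March has 31 days (241 − 31 = 210 remain).
April has 30 days (210 − 30 = 180 remain).
May has 31 days (180 − 31 = 149 remain).
June has 30 days (149 − 30 = 119 remain).
July has 31 days (119 − 31 = 88 remain).
August has 31 days (88 − 31 = 57 remain).
September has 30 days (57 − 30 = 27 remain).
27 into October → October 27.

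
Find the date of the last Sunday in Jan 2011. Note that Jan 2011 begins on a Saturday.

Jan 2011 begins on a Saturday, so the first Sunday is Jan 2 (1 day later).
Jan 2011 has 31 days. Adding weeks: 2, 9, 16, 23, 30 — the last one ≤ 31 is the 30th.

Jan 30, 2011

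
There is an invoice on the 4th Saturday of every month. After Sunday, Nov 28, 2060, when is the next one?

Dec 25, 2060

Nov 2060 starts on a Monday; its first Saturday is the 6th, so the 4th Saturday is the 27th — Nov 27, 2060.
That is not after Nov 28, 2060, so look at Dec 2060.
Dec 2060 starts on a Wednesday; its first Saturday is the 4th, so the 4th Saturday is the 25th — Dec 25, 2060.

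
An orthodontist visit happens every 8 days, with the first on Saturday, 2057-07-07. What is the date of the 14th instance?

The 14th occurrence is 13 intervals after the first: 13 × 8 = 104 days after 2057-07-07.
July has 31 days — 24 days to the end of July leaves 80.
August has 31 days (49 left).
September has 30 days (19 left).
19 days into October → 2057-10-19.

2057-10-19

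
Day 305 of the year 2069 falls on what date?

November 1, 2069

January has 31 days (305 − 31 = 274 remain).
February has 28 days (274 − 28 = 246 remain).
March has 31 days (246 − 31 = 215 remain).
April has 30 days (215 − 30 = 185 remain).
May has 31 days (185 − 31 = 154 remain).
June has 30 days (154 − 30 = 124 remain).
July has 31 days (124 − 31 = 93 remain).
August has 31 days (93 − 31 = 62 remain).
September has 30 days (62 − 30 = 32 remain).
October has 31 days (32 − 31 = 1 remain).
1 into November → November 1.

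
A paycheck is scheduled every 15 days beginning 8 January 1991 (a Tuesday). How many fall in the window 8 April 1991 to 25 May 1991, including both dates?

4

Occurrences land 15·i days after 8 January 1991 for i = 0, 1, 2, …
8 April 1991 is 90 days after the start; 90 ÷ 15 = 6 remainder 0. First occurrence in the window: #7 on 8 April 1991 (6×15 = 90 days in).
25 May 1991 is 137 days after the start; 137 ÷ 15 = 9 remainder 2. Last occurrence in the window: #10 on 23 May 1991.
Occurrences #7 through #10: 4 in total.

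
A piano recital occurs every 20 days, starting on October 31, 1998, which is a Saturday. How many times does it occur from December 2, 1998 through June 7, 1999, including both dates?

Occurrences land 20·i days after October 31, 1998 for i = 0, 1, 2, …
December 2, 1998 is 32 days after the start; 32 ÷ 20 = 1 remainder 12; since the remainder is 12, round up to i = 2. First occurrence in the window: #3 on December 10, 1998 (2×20 = 40 days in).
June 7, 1999 is 219 days after the start; 219 ÷ 20 = 10 remainder 19. Last occurrence in the window: #11 on May 19, 1999.
Occurrences #3 through #11: 9 in total.

9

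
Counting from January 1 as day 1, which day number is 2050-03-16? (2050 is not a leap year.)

75

Days in months before March: 31 + 28 = 59.
Plus 16 days into March → day 75.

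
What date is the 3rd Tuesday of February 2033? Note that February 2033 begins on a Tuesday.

February 15, 2033

February 2033 begins on a Tuesday, so the first Tuesday is February 1.
The 3rd Tuesday is 2 weeks later: 1 + 14 = 15.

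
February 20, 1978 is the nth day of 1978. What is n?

Days in months before February: 31 = 31.
Plus 20 days into February → day 51.

51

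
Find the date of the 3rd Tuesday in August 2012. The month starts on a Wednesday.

August 2012 begins on a Wednesday, so the first Tuesday is August 7 (6 days later).
The 3rd Tuesday is 2 weeks later: 7 + 14 = 21.

21 August 2012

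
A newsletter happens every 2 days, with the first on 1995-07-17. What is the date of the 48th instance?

1995-10-19

The 48th occurrence is 47 intervals after the first: 47 × 2 = 94 days after 1995-07-17.
July has 31 days — 14 days to the end of July leaves 80.
August has 31 days (49 left).
September has 30 days (19 left).
19 days into October → 1995-10-19.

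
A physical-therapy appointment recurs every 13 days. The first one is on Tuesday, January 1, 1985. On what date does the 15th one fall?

July 2, 1985

The 15th occurrence is 14 intervals after the first: 14 × 13 = 182 days after January 1, 1985.
January has 31 days — 30 days to the end of January leaves 152.
February has 28 days (124 left).
March has 31 days (93 left).
April has 30 days (63 left).
May has 31 days (32 left).
June has 30 days (2 left).
2 days into July → July 2, 1985.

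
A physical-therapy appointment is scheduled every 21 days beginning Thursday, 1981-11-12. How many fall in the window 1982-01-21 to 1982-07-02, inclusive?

Occurrences land 21·i days after 1981-11-12 for i = 0, 1, 2, …
1982-01-21 is 70 days after the start; 70 ÷ 21 = 3 remainder 7; since the remainder is 7, round up to i = 4. First occurrence in the window: #5 on 1982-02-04 (4×21 = 84 days in).
1982-07-02 is 232 days after the start; 232 ÷ 21 = 11 remainder 1. Last occurrence in the window: #12 on 1982-07-01.
Occurrences #5 through #12: 8 in total.

8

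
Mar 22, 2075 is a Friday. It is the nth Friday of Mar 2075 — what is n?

Day 22 falls in week ⌈22/7⌉ of the month.
Days 1–7 hold the 1st Friday, 8–14 the 2nd, 15–21 the 3rd, 22–28 the 4th, 29–31 the 5th.
22 is in the range for the 4th.

4th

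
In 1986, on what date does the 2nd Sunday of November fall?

November 9, 1986

The first Sunday of November 1986 is November 2.
The 2nd Sunday is 1 weeks later: 2 + 7 = 9.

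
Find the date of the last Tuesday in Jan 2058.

The first Tuesday of Jan 2058 is Jan 1.
Jan 2058 has 31 days. Adding weeks: 1, 8, 15, 22, 29 — the last one ≤ 31 is the 29th.

Jan 29, 2058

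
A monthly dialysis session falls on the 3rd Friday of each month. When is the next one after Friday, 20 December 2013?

17 January 2014

December 2013 starts on a Sunday; its first Friday is the 6th, so the 3rd Friday is the 20th — 20 December 2013.
That is not after 20 December 2013, so look at January 2014.
January 2014 starts on a Wednesday; its first Friday is the 3rd, so the 3rd Friday is the 17th — 17 January 2014.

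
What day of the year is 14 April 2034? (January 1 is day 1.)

104

Days in months before April: 31 + 28 + 31 = 90.
Plus 14 days into April → day 104.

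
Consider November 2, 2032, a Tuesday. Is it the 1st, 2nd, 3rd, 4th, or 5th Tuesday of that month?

Day 2 falls in week ⌈2/7⌉ of the month.
Days 1–7 hold the 1st Tuesday, 8–14 the 2nd, 15–21 the 3rd, 22–28 the 4th, 29–31 the 5th.
2 is in the range for the 1st.

1st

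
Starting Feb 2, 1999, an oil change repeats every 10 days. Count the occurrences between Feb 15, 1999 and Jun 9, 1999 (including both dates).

11

Occurrences land 10·i days after Feb 2, 1999 for i = 0, 1, 2, …
Feb 15, 1999 is 13 days after the start; 13 ÷ 10 = 1 remainder 3; since the remainder is 3, round up to i = 2. First occurrence in the window: #3 on Feb 22, 1999 (2×10 = 20 days in).
Jun 9, 1999 is 127 days after the start; 127 ÷ 10 = 12 remainder 7. Last occurrence in the window: #13 on Jun 2, 1999.
Occurrences #3 through #13: 11 in total.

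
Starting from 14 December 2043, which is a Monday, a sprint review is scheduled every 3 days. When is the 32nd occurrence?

16 March 2044

The 32nd occurrence is 31 intervals after the first: 31 × 3 = 93 days after 14 December 2043.
December has 31 days — 17 days to the end of December leaves 76.
January has 31 days (45 left).
February has 29 days (16 left).
16 days into March → 16 March 2044.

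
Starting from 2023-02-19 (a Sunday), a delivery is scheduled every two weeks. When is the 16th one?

2023-09-17

The 16th occurrence is 15 intervals after the first: 15 × 14 = 210 days after 2023-02-19.
February has 28 days — 9 days to the end of February leaves 201.
March has 31 days (170 left).
April has 30 days (140 left).
May has 31 days (109 left).
June has 30 days (79 left).
July has 31 days (48 left).
August has 31 days (17 left).
17 days into September → 2023-09-17.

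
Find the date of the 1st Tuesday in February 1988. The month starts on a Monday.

February 1988 begins on a Monday, so the first Tuesday is February 2 (1 day later).

2 February 1988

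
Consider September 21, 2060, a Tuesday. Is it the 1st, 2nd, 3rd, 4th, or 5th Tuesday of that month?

Day 21 falls in week ⌈21/7⌉ of the month.
Days 1–7 hold the 1st Tuesday, 8–14 the 2nd, 15–21 the 3rd, 22–28 the 4th, 29–31 the 5th.
21 is in the range for the 3rd.

3rd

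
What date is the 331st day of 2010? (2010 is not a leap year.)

November 27, 2010

January has 31 days (331 − 31 = 300 remain).
February has 28 days (300 − 28 = 272 remain).
March has 31 days (272 − 31 = 241 remain).
April has 30 days (241 − 30 = 211 remain).
May has 31 days (211 − 31 = 180 remain).
June has 30 days (180 − 30 = 150 remain).
July has 31 days (150 − 31 = 119 remain).
August has 31 days (119 − 31 = 88 remain).
September has 30 days (88 − 30 = 58 remain).
October has 31 days (58 − 31 = 27 remain).
27 into November → November 27.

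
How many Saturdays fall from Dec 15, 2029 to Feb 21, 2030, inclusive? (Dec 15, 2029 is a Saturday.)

Dec 15, 2029 is a Saturday; the first Saturday on or after it is Dec 15, 2029.
From Dec 15, 2029 to Feb 21, 2030: 16 + 31 + 21 = 68 days (rest of Dec, Jan, Feb).
68 ÷ 7 = 9 full weeks with remainder 5, so 9 more Saturdays after the first → 10.

10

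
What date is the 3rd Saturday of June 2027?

2027-06-19

The first Saturday of June 2027 is June 5.
The 3rd Saturday is 2 weeks later: 5 + 14 = 19.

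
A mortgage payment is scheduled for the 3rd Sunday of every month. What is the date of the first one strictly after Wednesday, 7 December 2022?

December 2022 starts on a Thursday; its first Sunday is the 4th, so the 3rd Sunday is the 18th — 18 December 2022.
18 December 2022 is after 7 December 2022, so that is the next one.

18 December 2022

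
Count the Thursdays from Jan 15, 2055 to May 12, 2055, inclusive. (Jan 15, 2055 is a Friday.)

Jan 15, 2055 is a Friday; the first Thursday on or after it is Jan 21, 2055 (6 days later).
From Jan 21, 2055 to May 12, 2055: 10 + 28 + 31 + 30 + 12 = 111 days (rest of Jan, Feb, Mar, Apr, May).
111 ÷ 7 = 15 full weeks with remainder 6, so 15 more Thursdays after the first → 16.

16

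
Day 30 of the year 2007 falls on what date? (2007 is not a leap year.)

30 into January → January 30.

January 30, 2007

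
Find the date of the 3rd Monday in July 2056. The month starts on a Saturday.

July 2056 begins on a Saturday, so the first Monday is July 3 (2 days later).
The 3rd Monday is 2 weeks later: 3 + 14 = 17.

2056-07-17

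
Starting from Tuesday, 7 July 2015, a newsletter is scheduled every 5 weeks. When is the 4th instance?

The 4th occurrence is 3 intervals after the first: 3 × 35 = 105 days after 7 July 2015.
July has 31 days — 24 days to the end of July leaves 81.
August has 31 days (50 left).
September has 30 days (20 left).
20 days into October → 20 October 2015.

20 October 2015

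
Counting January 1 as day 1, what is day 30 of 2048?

30 into January → January 30.

2048-01-30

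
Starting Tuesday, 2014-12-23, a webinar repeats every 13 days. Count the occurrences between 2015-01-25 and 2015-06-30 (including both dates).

12

Occurrences land 13·i days after 2014-12-23 for i = 0, 1, 2, …
2015-01-25 is 33 days after the start; 33 ÷ 13 = 2 remainder 7; since the remainder is 7, round up to i = 3. First occurrence in the window: #4 on 2015-01-31 (3×13 = 39 days in).
2015-06-30 is 189 days after the start; 189 ÷ 13 = 14 remainder 7. Last occurrence in the window: #15 on 2015-06-23.
Occurrences #4 through #15: 12 in total.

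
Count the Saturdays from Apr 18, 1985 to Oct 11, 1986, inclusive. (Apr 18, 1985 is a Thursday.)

78

Apr 18, 1985 is a Thursday; the first Saturday on or after it is Apr 20, 1985 (2 days later).
From Apr 20, 1985 to Oct 11, 1986: 255 + 284 = 539 days (rest of 1985, to Oct 11, 1986 in 1986).
539 ÷ 7 = 77 full weeks with remainder 0, so 77 more Saturdays after the first → 78.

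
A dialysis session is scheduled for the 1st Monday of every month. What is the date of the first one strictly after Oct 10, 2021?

Nov 1, 2021

Oct 2021 starts on a Friday, so its 1st Monday is Oct 4, 2021 (3 days in).
That is not after Oct 10, 2021, so look at Nov 2021.
Nov 2021 starts on a Monday, so its 1st Monday is Nov 1, 2021.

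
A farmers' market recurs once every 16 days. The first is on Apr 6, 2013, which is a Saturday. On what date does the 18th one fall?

The 18th occurrence is 17 intervals after the first: 17 × 16 = 272 days after Apr 6, 2013.
Apr has 30 days — 24 days to the end of Apr leaves 248.
May has 31 days (217 left).
Jun has 30 days (187 left).
Jul has 31 days (156 left).
Aug has 31 days (125 left).
Sep has 30 days (95 left).
Oct has 31 days (64 left).
Nov has 30 days (34 left).
Dec has 31 days (3 left).
3 days into Jan → Jan 3, 2014.

Jan 3, 2014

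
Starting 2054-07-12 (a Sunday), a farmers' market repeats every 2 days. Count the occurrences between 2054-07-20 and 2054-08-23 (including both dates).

18

Occurrences land 2·i days after 2054-07-12 for i = 0, 1, 2, …
2054-07-20 is 8 days after the start; 8 ÷ 2 = 4 remainder 0. First occurrence in the window: #5 on 2054-07-20 (4×2 = 8 days in).
2054-08-23 is 42 days after the start; 42 ÷ 2 = 21 remainder 0. Last occurrence in the window: #22 on 2054-08-23.
Occurrences #5 through #22: 18 in total.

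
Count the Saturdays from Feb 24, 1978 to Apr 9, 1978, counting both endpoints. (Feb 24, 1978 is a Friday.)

7

Feb 24, 1978 is a Friday; the first Saturday on or after it is Feb 25, 1978 (1 day later).
From Feb 25, 1978 to Apr 9, 1978: 3 + 31 + 9 = 43 days (rest of Feb, Mar, Apr).
43 ÷ 7 = 6 full weeks with remainder 1, so 6 more Saturdays after the first → 7.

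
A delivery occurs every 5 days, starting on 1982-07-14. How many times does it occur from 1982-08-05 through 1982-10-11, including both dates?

13

Occurrences land 5·i days after 1982-07-14 for i = 0, 1, 2, …
1982-08-05 is 22 days after the start; 22 ÷ 5 = 4 remainder 2; since the remainder is 2, round up to i = 5. First occurrence in the window: #6 on 1982-08-08 (5×5 = 25 days in).
1982-10-11 is 89 days after the start; 89 ÷ 5 = 17 remainder 4. Last occurrence in the window: #18 on 1982-10-07.
Occurrences #6 through #18: 13 in total.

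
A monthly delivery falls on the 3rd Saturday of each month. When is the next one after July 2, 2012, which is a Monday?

July 21, 2012

July 2012 starts on a Sunday; its first Saturday is the 7th, so the 3rd Saturday is the 21st — July 21, 2012.
July 21, 2012 is after July 2, 2012, so that is the next one.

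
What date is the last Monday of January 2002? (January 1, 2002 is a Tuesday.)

January 2002 begins on a Tuesday, so the first Monday is January 7 (6 days later).
January 2002 has 31 days. Adding weeks: 7, 14, 21, 28 — the last one ≤ 31 is the 28th.

January 28, 2002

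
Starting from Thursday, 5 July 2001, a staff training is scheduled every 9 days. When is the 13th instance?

The 13th occurrence is 12 intervals after the first: 12 × 9 = 108 days after 5 July 2001.
July has 31 days — 26 days to the end of July leaves 82.
August has 31 days (51 left).
September has 30 days (21 left).
21 days into October → 21 October 2001.

21 October 2001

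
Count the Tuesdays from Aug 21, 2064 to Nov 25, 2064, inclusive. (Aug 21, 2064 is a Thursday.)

14

Aug 21, 2064 is a Thursday; the first Tuesday on or after it is Aug 26, 2064 (5 days later).
From Aug 26, 2064 to Nov 25, 2064: 5 + 30 + 31 + 25 = 91 days (rest of Aug, Sep, Oct, Nov).
91 ÷ 7 = 13 full weeks with remainder 0, so 13 more Tuesdays after the first → 14.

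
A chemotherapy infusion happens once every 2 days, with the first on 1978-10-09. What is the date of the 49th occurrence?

1979-01-13

The 49th occurrence is 48 intervals after the first: 48 × 2 = 96 days after 1978-10-09.
October has 31 days — 22 days to the end of October leaves 74.
November has 30 days (44 left).
December has 31 days (13 left).
13 days into January → 1979-01-13.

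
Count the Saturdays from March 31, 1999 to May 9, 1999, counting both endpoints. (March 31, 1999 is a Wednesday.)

6

March 31, 1999 is a Wednesday; the first Saturday on or after it is April 3, 1999 (3 days later).
From April 3, 1999 to May 9, 1999: 27 + 9 = 36 days (rest of April, May).
36 ÷ 7 = 5 full weeks with remainder 1, so 5 more Saturdays after the first → 6.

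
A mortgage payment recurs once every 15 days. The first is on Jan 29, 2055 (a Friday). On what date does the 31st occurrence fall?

Apr 23, 2056

The 31st occurrence is 30 intervals after the first: 30 × 15 = 450 days after Jan 29, 2055.
Jan has 31 days — 2 days to the end of Jan leaves 448.
From end of Jan to end of 2055 is 334 days (114 left).
Jan has 31 days (83 left).
Feb has 29 days (54 left).
Mar has 31 days (23 left).
23 days into Apr → Apr 23, 2056.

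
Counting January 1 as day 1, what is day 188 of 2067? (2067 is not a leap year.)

July 7, 2067

January has 31 days (188 − 31 = 157 remain).
February has 28 days (157 − 28 = 129 remain).
March has 31 days (129 − 31 = 98 remain).
April has 30 days (98 − 30 = 68 remain).
May has 31 days (68 − 31 = 37 remain).
June has 30 days (37 − 30 = 7 remain).
7 into July → July 7.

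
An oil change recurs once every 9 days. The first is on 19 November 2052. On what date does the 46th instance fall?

The 46th occurrence is 45 intervals after the first: 45 × 9 = 405 days after 19 November 2052.
November has 30 days — 11 days to the end of November leaves 394.
December has 31 days (363 left).
January has 31 days (332 left).
February has 28 days (304 left).
March has 31 days (273 left).
April has 30 days (243 left).
May has 31 days (212 left).
June has 30 days (182 left).
July has 31 days (151 left).
August has 31 days (120 left).
September has 30 days (90 left).
October has 31 days (59 left).
November has 30 days (29 left).
29 days into December → 29 December 2053.

29 December 2053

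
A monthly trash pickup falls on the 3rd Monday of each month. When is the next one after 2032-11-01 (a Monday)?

2032-11-15

November 2032 starts on a Monday; its first Monday is the 1st, so the 3rd Monday is the 15th — 2032-11-15.
2032-11-15 is after 2032-11-01, so that is the next one.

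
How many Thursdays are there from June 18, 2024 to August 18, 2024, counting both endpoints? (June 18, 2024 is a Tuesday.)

9

June 18, 2024 is a Tuesday; the first Thursday on or after it is June 20, 2024 (2 days later).
From June 20, 2024 to August 18, 2024: 10 + 31 + 18 = 59 days (rest of June, July, August).
59 ÷ 7 = 8 full weeks with remainder 3, so 8 more Thursdays after the first → 9.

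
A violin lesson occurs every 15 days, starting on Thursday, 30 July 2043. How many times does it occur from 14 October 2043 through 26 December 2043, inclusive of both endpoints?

4

Occurrences land 15·i days after 30 July 2043 for i = 0, 1, 2, …
14 October 2043 is 76 days after the start; 76 ÷ 15 = 5 remainder 1; since the remainder is 1, round up to i = 6. First occurrence in the window: #7 on 28 October 2043 (6×15 = 90 days in).
26 December 2043 is 149 days after the start; 149 ÷ 15 = 9 remainder 14. Last occurrence in the window: #10 on 12 December 2043.
Occurrences #7 through #10: 4 in total.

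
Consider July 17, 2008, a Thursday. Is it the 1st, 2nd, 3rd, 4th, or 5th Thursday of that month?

3rd

Day 17 falls in week ⌈17/7⌉ of the month.
Days 1–7 hold the 1st Thursday, 8–14 the 2nd, 15–21 the 3rd, 22–28 the 4th, 29–31 the 5th.
17 is in the range for the 3rd.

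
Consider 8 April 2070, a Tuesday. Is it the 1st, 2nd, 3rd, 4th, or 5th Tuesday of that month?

Day 8 falls in week ⌈8/7⌉ of the month.
Days 1–7 hold the 1st Tuesday, 8–14 the 2nd, 15–21 the 3rd, 22–28 the 4th, 29–31 the 5th.
8 is in the range for the 2nd.

2nd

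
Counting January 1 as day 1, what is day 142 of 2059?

January has 31 days (142 − 31 = 111 remain).
February has 28 days (111 − 28 = 83 remain).
March has 31 days (83 − 31 = 52 remain).
April has 30 days (52 − 30 = 22 remain).
22 into May → May 22.

2059-05-22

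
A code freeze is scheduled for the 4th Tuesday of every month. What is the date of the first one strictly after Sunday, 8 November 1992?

24 November 1992

November 1992 starts on a Sunday; its first Tuesday is the 3rd, so the 4th Tuesday is the 24th — 24 November 1992.
24 November 1992 is after 8 November 1992, so that is the next one.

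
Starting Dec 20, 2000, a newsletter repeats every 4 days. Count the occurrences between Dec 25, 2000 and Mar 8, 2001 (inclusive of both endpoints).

18

Occurrences land 4·i days after Dec 20, 2000 for i = 0, 1, 2, …
Dec 25, 2000 is 5 days after the start; 5 ÷ 4 = 1 remainder 1; since the remainder is 1, round up to i = 2. First occurrence in the window: #3 on Dec 28, 2000 (2×4 = 8 days in).
Mar 8, 2001 is 78 days after the start; 78 ÷ 4 = 19 remainder 2. Last occurrence in the window: #20 on Mar 6, 2001.
Occurrences #3 through #20: 18 in total.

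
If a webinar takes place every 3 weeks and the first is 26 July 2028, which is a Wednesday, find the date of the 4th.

The 4th occurrence is 3 intervals after the first: 3 × 21 = 63 days after 26 July 2028.
July has 31 days — 5 days to the end of July leaves 58.
August has 31 days (27 left).
27 days into September → 27 September 2028.

27 September 2028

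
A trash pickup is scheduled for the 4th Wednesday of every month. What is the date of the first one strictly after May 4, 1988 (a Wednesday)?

May 1988 starts on a Sunday; its first Wednesday is the 4th, so the 4th Wednesday is the 25th — May 25, 1988.
May 25, 1988 is after May 4, 1988, so that is the next one.

May 25, 1988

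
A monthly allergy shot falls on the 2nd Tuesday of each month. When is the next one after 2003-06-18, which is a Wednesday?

2003-07-08

June 2003 starts on a Sunday; its first Tuesday is the 3rd, so the 2nd Tuesday is the 10th — 2003-06-10.
That is not after 2003-06-18, so look at July 2003.
July 2003 starts on a Tuesday; its first Tuesday is the 1st, so the 2nd Tuesday is the 8th — 2003-07-08.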